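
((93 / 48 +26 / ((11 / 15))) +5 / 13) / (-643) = -86433 / 1471184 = -0.06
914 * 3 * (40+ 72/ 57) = 2149728/ 19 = 113143.58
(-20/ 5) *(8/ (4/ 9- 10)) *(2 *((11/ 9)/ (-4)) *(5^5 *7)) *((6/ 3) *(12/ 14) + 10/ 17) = -75350000/ 731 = -103077.98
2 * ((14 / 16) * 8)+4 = 18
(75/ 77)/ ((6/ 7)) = 25/ 22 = 1.14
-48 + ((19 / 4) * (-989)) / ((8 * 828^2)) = -45785905 / 953856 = -48.00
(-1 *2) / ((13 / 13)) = -2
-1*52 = -52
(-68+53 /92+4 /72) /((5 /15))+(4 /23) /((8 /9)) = -201.91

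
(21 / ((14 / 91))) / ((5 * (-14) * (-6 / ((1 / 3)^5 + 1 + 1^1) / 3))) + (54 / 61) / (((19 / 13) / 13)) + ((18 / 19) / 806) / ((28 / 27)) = 104123463079 / 10593306360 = 9.83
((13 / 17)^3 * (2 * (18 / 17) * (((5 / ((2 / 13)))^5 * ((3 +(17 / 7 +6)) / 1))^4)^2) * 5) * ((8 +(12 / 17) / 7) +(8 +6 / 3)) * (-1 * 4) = -136632046836484540754259501549753781756507516269840625255937993642874062061309814453125 / 458370810993592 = -298081910015851008526895600000000000000000000000000000000000000000000000.00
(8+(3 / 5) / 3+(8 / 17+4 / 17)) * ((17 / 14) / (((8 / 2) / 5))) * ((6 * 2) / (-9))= -757 / 42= -18.02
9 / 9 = 1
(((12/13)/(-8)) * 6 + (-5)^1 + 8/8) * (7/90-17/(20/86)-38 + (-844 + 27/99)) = 4479.98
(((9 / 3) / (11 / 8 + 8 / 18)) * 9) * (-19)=-281.95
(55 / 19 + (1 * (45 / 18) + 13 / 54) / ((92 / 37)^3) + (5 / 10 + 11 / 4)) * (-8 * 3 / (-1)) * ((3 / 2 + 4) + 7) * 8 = 31572967075 / 2080557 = 15175.25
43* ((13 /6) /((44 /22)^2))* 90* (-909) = -7621965 /4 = -1905491.25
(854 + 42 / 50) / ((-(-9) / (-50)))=-42742 / 9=-4749.11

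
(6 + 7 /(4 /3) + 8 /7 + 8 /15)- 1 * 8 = 2069 /420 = 4.93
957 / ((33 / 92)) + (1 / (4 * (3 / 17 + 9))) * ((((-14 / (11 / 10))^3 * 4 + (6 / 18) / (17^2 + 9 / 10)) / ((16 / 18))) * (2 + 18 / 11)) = 7720117438923 / 4414202936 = 1748.93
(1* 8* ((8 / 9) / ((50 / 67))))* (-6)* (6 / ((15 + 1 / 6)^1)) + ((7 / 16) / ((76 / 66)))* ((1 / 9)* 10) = -46051997 / 2074800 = -22.20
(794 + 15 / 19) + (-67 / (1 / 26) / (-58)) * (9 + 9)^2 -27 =5784928 / 551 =10498.96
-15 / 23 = -0.65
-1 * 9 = -9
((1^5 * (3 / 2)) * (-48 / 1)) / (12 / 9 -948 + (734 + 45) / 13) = 0.08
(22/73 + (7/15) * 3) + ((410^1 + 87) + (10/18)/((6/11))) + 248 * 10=58730279/19710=2979.72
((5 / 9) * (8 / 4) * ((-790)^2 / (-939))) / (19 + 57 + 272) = -1560250 / 735237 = -2.12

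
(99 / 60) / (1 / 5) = 33 / 4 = 8.25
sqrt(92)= 2*sqrt(23)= 9.59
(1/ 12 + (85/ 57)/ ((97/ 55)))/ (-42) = -20543/ 928872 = -0.02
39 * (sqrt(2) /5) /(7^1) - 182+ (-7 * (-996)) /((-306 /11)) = -22064 /51+ 39 * sqrt(2) /35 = -431.05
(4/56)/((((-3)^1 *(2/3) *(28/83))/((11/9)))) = -913/7056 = -0.13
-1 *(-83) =83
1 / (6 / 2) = 1 / 3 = 0.33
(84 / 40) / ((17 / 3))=63 / 170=0.37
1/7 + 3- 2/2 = 15/7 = 2.14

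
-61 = -61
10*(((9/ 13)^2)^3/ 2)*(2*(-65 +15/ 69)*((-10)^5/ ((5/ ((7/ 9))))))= 123176214000000/ 111016607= 1109529.62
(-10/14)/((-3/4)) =20/21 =0.95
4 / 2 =2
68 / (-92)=-17 / 23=-0.74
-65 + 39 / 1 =-26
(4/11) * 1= 4/11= 0.36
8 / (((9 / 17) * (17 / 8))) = 64 / 9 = 7.11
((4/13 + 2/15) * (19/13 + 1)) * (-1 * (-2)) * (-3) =-5504/845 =-6.51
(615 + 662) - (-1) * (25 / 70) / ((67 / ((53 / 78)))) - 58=89187181 / 73164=1219.00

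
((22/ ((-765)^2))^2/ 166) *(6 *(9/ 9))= 484/ 9475509650625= 0.00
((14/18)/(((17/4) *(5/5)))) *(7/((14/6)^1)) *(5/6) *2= 140/153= 0.92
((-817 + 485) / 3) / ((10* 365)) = -0.03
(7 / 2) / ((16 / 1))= 0.22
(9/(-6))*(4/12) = -1/2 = -0.50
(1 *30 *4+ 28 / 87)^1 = 10468 / 87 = 120.32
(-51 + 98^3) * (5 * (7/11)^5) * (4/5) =63271027148/161051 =392863.30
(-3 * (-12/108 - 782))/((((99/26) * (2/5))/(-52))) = -23791820/297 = -80107.14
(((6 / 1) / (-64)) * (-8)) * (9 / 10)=27 / 40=0.68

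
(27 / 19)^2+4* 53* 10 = 766049 / 361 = 2122.02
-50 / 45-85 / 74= -1505 / 666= -2.26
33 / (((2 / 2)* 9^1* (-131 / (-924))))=3388 / 131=25.86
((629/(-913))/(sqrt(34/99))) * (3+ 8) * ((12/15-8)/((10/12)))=11988 * sqrt(374)/2075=111.73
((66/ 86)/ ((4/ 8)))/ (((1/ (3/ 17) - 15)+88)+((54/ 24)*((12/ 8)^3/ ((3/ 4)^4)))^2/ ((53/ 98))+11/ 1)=954/ 717713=0.00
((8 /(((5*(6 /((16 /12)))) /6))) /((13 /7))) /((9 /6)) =448 /585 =0.77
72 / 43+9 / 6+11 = 1219 / 86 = 14.17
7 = 7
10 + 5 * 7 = 45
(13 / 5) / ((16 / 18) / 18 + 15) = 1053 / 6095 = 0.17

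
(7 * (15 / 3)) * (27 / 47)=945 / 47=20.11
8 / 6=4 / 3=1.33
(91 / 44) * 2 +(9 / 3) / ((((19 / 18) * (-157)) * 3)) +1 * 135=9130567 / 65626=139.13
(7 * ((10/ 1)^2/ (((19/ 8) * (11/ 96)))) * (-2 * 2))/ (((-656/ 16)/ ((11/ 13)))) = 2150400/ 10127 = 212.34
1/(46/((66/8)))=33/184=0.18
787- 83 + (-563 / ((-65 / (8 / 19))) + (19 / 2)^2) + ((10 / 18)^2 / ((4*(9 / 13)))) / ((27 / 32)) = 77595573313 / 97234020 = 798.03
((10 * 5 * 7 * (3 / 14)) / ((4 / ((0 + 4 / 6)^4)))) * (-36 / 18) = -200 / 27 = -7.41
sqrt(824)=2 * sqrt(206)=28.71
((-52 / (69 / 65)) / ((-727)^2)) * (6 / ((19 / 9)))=-60840 / 230967173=-0.00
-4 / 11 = -0.36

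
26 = 26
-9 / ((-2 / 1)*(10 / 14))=63 / 10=6.30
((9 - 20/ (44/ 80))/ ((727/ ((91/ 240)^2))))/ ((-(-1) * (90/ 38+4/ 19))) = -966511/ 460627200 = -0.00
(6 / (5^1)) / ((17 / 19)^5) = 14856594 / 7099285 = 2.09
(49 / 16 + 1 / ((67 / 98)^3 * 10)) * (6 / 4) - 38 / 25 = 3.54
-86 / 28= -43 / 14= -3.07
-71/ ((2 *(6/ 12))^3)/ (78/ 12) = -142/ 13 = -10.92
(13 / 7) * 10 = 130 / 7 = 18.57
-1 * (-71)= 71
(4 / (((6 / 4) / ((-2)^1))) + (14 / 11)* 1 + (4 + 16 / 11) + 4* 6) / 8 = 419 / 132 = 3.17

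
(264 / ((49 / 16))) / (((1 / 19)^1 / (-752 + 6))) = -59870976 / 49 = -1221856.65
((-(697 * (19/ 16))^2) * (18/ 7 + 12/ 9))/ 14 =-7190459009/ 37632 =-191073.00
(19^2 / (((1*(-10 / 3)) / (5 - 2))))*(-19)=6173.10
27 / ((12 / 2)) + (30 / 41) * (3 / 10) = 387 / 82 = 4.72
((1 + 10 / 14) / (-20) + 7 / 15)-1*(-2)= 50 / 21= 2.38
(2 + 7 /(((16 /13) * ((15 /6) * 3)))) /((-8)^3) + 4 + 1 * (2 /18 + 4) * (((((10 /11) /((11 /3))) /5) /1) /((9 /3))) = 90606247 /22302720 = 4.06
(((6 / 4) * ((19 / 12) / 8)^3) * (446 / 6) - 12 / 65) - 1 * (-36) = 36.68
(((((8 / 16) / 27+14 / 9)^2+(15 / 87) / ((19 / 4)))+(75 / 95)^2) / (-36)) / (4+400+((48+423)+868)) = -95773505 / 1915546095792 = -0.00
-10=-10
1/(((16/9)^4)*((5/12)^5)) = 1594323/200000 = 7.97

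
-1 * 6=-6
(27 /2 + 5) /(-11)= -37 /22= -1.68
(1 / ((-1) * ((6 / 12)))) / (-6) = 1 / 3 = 0.33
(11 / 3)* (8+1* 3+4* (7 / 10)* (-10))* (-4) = 748 / 3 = 249.33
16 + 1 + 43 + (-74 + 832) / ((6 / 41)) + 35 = 15824 / 3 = 5274.67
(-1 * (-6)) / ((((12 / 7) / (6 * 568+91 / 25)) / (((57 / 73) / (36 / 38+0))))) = 215530357 / 21900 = 9841.57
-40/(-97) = 40/97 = 0.41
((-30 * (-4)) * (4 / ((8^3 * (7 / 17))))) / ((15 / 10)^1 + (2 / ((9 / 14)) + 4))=459 / 1736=0.26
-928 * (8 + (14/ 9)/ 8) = -68440/ 9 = -7604.44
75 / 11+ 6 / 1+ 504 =5685 / 11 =516.82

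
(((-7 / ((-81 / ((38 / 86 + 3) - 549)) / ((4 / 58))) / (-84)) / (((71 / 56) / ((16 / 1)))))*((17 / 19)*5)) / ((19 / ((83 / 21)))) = 10592207680 / 23300193753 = 0.45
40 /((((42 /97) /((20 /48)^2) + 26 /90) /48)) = 41904000 /60737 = 689.93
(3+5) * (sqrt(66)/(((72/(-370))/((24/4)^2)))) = -1480 * sqrt(66) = -12023.58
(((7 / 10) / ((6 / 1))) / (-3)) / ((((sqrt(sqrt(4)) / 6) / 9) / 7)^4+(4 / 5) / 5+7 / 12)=-4962182715 / 94848578206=-0.05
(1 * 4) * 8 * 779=24928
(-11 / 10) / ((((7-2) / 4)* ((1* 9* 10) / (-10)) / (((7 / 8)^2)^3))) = 1294139 / 29491200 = 0.04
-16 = -16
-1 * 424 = -424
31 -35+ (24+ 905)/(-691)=-3693/691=-5.34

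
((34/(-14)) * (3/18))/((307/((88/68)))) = -11/6447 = -0.00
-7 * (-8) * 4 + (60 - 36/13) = 3656/13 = 281.23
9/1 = 9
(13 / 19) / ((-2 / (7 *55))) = -5005 / 38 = -131.71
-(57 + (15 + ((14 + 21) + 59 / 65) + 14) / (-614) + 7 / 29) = -66128249 / 1157390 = -57.14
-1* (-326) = 326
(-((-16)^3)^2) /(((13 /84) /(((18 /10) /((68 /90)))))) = -57076088832 /221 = -258262845.39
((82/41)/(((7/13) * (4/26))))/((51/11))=1859/357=5.21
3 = 3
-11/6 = -1.83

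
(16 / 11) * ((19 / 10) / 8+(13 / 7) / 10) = 237 / 385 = 0.62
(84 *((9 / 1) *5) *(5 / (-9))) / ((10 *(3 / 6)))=-420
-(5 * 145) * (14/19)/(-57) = 10150/1083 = 9.37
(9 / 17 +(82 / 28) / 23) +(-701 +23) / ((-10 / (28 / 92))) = 582749 / 27370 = 21.29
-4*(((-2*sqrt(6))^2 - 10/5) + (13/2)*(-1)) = -62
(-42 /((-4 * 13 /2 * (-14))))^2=9 /676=0.01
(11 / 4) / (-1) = -11 / 4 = -2.75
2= 2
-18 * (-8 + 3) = 90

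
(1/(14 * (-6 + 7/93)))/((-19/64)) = 2976/73283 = 0.04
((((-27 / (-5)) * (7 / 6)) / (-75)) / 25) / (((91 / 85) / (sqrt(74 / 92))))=-51 * sqrt(1702) / 747500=-0.00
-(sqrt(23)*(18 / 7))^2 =-7452 / 49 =-152.08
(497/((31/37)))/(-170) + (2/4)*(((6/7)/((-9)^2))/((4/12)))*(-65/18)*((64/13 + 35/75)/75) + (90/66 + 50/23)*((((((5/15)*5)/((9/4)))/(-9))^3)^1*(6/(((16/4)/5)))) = -391526936861398/111600656954325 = -3.51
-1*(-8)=8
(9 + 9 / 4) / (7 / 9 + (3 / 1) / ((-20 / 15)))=-405 / 53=-7.64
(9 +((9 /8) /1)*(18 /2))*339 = 51867 /8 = 6483.38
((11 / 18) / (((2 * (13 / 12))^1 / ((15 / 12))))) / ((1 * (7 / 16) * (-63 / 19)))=-4180 / 17199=-0.24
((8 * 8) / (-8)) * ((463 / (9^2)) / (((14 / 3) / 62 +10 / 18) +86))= -57412 / 108765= -0.53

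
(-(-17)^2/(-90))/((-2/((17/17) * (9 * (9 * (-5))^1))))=2601/4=650.25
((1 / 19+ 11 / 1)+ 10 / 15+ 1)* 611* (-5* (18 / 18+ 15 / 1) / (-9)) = 35438000 / 513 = 69079.92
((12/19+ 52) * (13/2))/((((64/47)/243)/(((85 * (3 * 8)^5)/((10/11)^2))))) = 949944032294400/19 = 49997054331284.21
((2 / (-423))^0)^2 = 1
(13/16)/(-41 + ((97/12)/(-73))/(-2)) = -2847/143470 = -0.02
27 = 27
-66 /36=-1.83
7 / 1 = 7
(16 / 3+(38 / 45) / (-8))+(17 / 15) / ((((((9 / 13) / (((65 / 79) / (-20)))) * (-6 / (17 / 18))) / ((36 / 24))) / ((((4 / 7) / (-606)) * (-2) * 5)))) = 8514587231 / 1628673480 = 5.23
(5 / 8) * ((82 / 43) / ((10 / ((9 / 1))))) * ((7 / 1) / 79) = 2583 / 27176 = 0.10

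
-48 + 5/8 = -379/8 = -47.38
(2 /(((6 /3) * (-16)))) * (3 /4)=-0.05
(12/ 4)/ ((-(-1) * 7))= 3/ 7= 0.43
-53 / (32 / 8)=-53 / 4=-13.25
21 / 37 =0.57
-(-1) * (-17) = -17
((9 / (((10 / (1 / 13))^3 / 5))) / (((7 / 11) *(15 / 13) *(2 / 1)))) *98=0.00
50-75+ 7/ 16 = -393/ 16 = -24.56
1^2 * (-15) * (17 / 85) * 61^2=-11163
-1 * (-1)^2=-1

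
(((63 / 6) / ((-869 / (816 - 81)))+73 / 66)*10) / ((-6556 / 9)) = 0.11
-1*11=-11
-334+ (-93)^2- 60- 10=8245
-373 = -373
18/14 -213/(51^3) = 1.28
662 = 662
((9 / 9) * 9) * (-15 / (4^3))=-135 / 64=-2.11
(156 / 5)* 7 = 1092 / 5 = 218.40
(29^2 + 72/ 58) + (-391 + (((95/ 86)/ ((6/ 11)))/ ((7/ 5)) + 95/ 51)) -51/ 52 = 874985819/ 1929109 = 453.57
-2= -2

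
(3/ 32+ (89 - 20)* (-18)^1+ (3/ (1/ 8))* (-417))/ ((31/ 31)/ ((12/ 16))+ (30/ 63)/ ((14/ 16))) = -5991.80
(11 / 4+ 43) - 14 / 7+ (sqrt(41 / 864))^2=37841 / 864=43.80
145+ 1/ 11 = 1596/ 11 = 145.09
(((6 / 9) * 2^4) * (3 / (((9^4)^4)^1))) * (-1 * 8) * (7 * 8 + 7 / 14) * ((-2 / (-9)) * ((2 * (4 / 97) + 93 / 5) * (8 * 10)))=-4193865728 / 1617686624867657193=-0.00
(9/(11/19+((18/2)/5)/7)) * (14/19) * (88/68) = 24255/2363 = 10.26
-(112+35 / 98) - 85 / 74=-29398 / 259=-113.51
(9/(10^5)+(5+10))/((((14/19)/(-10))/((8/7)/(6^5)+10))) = -92341911191/45360000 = -2035.76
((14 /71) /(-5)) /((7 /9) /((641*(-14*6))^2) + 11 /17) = -887147958816 /14555936052995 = -0.06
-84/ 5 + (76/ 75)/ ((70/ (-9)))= -14814/ 875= -16.93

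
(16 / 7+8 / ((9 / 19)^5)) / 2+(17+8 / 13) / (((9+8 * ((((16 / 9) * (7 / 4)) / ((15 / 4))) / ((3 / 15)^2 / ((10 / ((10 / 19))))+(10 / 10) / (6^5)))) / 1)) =826432842623015 / 4893592990923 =168.88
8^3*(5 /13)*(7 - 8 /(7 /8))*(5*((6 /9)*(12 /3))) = -5626.37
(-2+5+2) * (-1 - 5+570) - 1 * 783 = 2037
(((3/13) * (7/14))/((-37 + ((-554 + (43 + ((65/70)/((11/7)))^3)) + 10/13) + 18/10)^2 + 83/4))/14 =27636351600/996877470491594447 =0.00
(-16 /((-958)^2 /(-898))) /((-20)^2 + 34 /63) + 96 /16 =17369255730 /2894857097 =6.00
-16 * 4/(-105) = 64/105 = 0.61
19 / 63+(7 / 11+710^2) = 349341950 / 693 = 504100.94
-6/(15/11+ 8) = -66/103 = -0.64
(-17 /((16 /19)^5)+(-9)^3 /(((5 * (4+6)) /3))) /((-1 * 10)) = 2198959931 /262144000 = 8.39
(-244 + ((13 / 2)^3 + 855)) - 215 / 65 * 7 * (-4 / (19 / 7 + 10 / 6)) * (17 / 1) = 2978071 / 2392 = 1245.01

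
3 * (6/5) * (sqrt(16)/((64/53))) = 477/40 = 11.92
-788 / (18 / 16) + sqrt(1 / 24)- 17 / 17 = -6313 / 9 + sqrt(6) / 12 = -701.24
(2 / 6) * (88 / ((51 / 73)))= 6424 / 153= 41.99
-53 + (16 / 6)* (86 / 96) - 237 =-5177 / 18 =-287.61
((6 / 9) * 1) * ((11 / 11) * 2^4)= 32 / 3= 10.67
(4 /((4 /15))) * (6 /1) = 90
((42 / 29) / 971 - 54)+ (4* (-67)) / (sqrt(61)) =-1520544 / 28159 - 268* sqrt(61) / 61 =-88.31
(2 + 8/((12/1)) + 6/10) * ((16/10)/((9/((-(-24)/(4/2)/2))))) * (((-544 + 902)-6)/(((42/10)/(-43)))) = -1695232/135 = -12557.27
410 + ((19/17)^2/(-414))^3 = 702228430406189879/1712752269398136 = 410.00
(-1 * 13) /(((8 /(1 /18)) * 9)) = -13 /1296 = -0.01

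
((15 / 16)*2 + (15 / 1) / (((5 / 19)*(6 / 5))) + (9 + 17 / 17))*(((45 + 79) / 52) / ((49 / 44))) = 161975 / 1274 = 127.14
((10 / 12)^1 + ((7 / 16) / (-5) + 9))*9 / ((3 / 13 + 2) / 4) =91221 / 580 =157.28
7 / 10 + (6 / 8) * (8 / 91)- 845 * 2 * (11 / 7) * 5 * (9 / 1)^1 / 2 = -54375053 / 910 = -59752.81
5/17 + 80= 1365/17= 80.29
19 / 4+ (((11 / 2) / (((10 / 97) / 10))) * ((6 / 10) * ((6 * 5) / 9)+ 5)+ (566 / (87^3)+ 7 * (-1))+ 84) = 10052050559 / 2634012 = 3816.25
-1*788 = -788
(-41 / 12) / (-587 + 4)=41 / 6996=0.01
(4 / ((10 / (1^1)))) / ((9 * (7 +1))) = 1 / 180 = 0.01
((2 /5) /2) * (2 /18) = 0.02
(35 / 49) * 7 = 5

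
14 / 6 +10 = 37 / 3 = 12.33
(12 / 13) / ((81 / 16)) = 0.18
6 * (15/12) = 15/2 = 7.50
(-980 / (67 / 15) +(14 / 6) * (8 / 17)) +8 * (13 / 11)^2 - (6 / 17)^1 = -85785850 / 413457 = -207.48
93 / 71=1.31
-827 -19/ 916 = -757551/ 916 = -827.02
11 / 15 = 0.73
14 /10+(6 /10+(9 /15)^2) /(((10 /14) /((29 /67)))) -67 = -544528 /8375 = -65.02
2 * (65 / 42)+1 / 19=1256 / 399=3.15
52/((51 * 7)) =0.15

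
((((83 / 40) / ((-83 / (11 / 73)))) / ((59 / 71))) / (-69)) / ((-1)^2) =781 / 11887320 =0.00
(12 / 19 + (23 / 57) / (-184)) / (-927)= -287 / 422712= -0.00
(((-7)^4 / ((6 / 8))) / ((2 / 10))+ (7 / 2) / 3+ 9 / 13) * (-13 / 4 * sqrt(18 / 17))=-1248665 * sqrt(34) / 136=-53536.07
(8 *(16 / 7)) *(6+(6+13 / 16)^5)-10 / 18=138532492325 / 516096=268423.88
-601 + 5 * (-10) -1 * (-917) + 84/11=3010/11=273.64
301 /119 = 43 /17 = 2.53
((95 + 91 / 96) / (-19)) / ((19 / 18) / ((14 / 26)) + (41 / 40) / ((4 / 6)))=-15855 / 10982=-1.44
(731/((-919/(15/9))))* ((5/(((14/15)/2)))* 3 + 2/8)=-3315085/77196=-42.94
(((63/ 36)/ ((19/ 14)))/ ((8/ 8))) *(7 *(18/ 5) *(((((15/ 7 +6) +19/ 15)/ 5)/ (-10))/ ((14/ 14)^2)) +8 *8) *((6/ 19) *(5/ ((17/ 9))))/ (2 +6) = 12249657/ 1534250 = 7.98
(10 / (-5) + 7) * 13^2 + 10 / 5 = 847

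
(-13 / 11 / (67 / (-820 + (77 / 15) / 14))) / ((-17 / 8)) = -19084 / 2805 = -6.80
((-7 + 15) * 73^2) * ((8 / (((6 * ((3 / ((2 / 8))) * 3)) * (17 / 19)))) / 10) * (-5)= -405004 / 459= -882.36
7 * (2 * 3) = 42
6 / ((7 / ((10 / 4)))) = 15 / 7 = 2.14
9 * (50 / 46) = 225 / 23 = 9.78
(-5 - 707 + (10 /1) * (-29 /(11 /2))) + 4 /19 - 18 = -163546 /209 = -782.52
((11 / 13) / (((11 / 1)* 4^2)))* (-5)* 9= -45 / 208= -0.22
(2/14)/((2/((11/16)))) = 11/224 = 0.05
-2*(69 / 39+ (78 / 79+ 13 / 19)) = -134280 / 19513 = -6.88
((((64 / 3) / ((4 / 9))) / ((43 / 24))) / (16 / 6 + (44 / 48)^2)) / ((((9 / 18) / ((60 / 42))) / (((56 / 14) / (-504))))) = -36864 / 212807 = -0.17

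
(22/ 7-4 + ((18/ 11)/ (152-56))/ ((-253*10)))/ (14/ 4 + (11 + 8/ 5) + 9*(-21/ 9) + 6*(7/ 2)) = -2671701/ 50183056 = -0.05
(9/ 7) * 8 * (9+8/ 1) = 1224/ 7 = 174.86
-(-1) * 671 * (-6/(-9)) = 447.33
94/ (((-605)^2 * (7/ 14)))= 188/ 366025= 0.00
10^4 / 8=1250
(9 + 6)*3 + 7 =52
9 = 9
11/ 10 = 1.10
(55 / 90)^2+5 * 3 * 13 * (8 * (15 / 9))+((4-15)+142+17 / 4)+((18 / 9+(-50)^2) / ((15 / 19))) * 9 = 25319323 / 810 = 31258.42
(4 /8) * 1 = 1 /2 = 0.50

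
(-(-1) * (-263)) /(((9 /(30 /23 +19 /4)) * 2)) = -146491 /1656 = -88.46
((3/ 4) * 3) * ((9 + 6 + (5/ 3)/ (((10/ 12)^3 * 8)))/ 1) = 34.56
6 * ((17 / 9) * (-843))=-9554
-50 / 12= -25 / 6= -4.17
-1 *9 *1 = -9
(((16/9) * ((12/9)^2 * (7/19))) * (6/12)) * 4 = 3584/1539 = 2.33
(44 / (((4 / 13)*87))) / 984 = 143 / 85608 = 0.00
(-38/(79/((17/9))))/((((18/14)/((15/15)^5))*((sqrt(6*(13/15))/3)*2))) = -2261*sqrt(130)/55458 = -0.46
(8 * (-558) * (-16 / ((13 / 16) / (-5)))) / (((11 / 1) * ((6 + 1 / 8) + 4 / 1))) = -5079040 / 1287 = -3946.42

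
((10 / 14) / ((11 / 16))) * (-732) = -58560 / 77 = -760.52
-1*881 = -881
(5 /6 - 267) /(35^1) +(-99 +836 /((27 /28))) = 1437077 /1890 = 760.36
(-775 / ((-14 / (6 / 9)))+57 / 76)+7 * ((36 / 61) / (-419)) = 80821949 / 2146956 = 37.64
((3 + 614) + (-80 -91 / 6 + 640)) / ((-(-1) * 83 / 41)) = 285811 / 498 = 573.92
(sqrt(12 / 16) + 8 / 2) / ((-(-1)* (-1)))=-4 - sqrt(3) / 2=-4.87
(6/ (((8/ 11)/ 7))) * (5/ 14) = 165/ 8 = 20.62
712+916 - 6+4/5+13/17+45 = 141828/85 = 1668.56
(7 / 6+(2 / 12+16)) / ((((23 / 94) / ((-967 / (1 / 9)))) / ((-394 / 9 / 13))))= 143255248 / 69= 2076163.01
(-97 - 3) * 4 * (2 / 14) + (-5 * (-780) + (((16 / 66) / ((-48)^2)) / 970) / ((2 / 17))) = 495975744119 / 129064320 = 3842.86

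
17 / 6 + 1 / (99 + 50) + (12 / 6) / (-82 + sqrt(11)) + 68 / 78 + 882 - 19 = 67617639517 / 78018486 - 2 * sqrt(11) / 6713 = 866.69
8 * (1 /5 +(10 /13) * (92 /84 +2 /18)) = 36952 /4095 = 9.02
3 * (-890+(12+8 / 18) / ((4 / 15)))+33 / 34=-85987 / 34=-2529.03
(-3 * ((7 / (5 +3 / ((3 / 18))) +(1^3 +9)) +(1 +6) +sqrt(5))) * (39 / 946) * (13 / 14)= -302679 / 152306- 1521 * sqrt(5) / 13244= -2.24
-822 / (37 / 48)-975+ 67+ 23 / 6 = -437461 / 222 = -1970.55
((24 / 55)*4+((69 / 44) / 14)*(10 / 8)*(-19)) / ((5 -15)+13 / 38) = 214149 / 2260720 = 0.09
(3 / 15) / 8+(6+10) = 641 / 40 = 16.02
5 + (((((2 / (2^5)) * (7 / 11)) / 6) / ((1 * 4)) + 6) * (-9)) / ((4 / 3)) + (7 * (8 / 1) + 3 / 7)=824647 / 39424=20.92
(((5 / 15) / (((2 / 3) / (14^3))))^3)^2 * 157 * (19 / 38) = 523593594617734129664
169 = 169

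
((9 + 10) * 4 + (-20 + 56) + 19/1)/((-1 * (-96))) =131/96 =1.36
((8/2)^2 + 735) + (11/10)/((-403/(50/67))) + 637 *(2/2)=37477333/27001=1388.00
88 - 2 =86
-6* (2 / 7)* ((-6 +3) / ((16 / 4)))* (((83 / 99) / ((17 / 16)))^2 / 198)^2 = 777557131264 / 61159282767427383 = 0.00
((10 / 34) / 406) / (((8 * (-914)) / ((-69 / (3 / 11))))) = 1265 / 50467424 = 0.00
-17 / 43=-0.40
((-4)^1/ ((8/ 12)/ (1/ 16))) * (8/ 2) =-3/ 2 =-1.50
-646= -646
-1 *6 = -6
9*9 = 81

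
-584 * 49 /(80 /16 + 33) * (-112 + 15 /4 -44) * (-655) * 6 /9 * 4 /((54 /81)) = -5707389660 /19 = -300388929.47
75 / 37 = 2.03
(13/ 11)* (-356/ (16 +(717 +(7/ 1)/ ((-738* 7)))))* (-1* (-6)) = -20492784/ 5950483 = -3.44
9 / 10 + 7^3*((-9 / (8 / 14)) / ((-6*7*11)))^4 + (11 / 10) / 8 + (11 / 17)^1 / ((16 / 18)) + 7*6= 223092783571 / 5097410560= 43.77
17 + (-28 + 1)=-10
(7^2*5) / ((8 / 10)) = 1225 / 4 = 306.25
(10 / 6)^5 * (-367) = -1146875 / 243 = -4719.65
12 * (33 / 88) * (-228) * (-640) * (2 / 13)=101021.54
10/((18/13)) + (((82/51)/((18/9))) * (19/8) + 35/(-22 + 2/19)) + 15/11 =6228769/700128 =8.90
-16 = -16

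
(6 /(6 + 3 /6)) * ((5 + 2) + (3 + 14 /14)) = 132 /13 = 10.15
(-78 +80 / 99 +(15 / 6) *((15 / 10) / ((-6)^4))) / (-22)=1467209 / 418176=3.51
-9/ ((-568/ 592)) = 666/ 71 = 9.38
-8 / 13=-0.62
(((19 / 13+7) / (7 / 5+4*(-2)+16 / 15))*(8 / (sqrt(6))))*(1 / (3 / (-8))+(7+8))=-81400*sqrt(6) / 3237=-61.60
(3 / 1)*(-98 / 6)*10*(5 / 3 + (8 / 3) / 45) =-22834 / 27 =-845.70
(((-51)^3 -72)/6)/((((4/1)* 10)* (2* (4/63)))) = -2787183/640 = -4354.97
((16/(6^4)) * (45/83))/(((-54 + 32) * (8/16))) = -5/8217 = -0.00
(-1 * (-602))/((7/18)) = 1548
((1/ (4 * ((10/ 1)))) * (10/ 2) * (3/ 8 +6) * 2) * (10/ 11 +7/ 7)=1071/ 352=3.04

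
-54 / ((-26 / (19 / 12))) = 171 / 52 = 3.29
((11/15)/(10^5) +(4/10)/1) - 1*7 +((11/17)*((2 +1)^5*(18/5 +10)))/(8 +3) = 187.80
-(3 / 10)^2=-9 / 100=-0.09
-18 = -18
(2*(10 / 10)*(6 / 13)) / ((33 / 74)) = 296 / 143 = 2.07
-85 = -85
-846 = -846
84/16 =21/4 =5.25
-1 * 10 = -10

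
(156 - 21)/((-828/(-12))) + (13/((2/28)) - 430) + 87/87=-5636/23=-245.04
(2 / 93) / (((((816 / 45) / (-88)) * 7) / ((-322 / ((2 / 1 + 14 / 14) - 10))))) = -2530 / 3689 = -0.69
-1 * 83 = -83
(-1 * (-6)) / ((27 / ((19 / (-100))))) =-19 / 450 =-0.04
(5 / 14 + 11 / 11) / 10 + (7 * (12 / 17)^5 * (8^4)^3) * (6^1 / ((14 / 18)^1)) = 129273012553929958403 / 198779980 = 650332153941.91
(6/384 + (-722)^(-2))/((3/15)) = 651685/8340544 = 0.08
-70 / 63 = -10 / 9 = -1.11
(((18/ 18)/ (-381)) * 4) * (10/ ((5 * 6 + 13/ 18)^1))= -240/ 70231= -0.00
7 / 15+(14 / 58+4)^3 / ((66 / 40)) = 187964653 / 4024185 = 46.71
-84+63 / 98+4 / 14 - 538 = -8695 / 14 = -621.07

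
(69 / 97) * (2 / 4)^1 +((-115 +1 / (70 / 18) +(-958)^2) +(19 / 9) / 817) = 917649.62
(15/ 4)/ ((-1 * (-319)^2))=-15/ 407044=-0.00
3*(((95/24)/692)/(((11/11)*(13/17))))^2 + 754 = 11715789628513/15538179072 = 754.00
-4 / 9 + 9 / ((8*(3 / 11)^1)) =3.68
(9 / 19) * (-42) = -378 / 19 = -19.89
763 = 763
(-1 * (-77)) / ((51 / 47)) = 3619 / 51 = 70.96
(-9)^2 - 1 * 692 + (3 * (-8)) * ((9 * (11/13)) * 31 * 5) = -376223/13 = -28940.23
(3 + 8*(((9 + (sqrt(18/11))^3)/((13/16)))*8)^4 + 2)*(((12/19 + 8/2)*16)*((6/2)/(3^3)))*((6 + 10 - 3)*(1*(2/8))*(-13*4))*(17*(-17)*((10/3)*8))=51999941052771210362880*sqrt(22)/47012251 + 98058773765840567102965760/13962638547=12210978037567570.36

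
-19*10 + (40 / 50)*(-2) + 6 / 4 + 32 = -1581 / 10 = -158.10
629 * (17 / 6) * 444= 791282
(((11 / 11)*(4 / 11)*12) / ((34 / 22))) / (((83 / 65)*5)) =0.44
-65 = -65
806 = 806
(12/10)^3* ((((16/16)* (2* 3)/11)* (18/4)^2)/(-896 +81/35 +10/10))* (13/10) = -597051/21480250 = -0.03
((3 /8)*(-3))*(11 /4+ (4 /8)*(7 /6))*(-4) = 15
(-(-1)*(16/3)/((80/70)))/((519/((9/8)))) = 0.01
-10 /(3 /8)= -80 /3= -26.67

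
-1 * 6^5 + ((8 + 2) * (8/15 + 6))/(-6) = -70082/9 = -7786.89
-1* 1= -1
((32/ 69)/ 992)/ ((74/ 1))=0.00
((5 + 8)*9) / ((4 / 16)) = 468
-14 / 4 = -7 / 2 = -3.50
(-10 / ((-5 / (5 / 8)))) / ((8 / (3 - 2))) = 5 / 32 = 0.16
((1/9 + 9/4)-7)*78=-2171/6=-361.83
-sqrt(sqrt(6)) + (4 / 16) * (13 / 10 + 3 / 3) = 23 / 40 - 6^(1 / 4) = -0.99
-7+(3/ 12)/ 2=-55/ 8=-6.88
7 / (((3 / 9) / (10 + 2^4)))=546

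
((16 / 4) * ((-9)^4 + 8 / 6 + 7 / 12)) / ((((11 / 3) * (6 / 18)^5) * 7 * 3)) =6379155 / 77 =82846.17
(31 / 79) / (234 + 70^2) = 31 / 405586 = 0.00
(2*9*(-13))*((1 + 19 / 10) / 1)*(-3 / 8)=10179 / 40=254.48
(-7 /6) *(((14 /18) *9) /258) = -49 /1548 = -0.03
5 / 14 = 0.36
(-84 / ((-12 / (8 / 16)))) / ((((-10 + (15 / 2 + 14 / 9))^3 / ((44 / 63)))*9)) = -0.32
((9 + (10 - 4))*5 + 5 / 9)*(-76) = -51680 / 9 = -5742.22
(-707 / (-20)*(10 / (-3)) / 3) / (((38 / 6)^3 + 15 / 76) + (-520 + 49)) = 80598 / 444803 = 0.18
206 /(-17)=-206 /17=-12.12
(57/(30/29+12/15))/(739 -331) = 145/1904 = 0.08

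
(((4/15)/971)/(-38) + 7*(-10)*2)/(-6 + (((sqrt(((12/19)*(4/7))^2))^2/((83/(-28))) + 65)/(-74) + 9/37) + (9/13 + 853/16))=-3291447561289888/1113690996947565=-2.96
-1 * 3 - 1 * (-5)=2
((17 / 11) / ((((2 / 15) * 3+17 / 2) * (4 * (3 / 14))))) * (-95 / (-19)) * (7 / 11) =20825 / 32307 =0.64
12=12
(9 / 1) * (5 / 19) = 45 / 19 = 2.37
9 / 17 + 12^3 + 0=29385 / 17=1728.53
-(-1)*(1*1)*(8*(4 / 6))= 16 / 3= 5.33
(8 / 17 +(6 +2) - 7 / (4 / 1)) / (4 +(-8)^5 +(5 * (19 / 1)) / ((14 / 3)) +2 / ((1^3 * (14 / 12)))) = -0.00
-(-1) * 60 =60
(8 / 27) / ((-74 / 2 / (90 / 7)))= -80 / 777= -0.10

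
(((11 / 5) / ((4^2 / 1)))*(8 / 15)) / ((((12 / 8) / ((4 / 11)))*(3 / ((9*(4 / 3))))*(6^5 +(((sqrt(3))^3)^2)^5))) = 16 / 3230253675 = 0.00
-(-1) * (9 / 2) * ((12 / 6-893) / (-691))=8019 / 1382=5.80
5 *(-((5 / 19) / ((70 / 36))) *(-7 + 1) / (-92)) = -135 / 3059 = -0.04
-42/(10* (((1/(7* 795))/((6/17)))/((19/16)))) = -1332261/136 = -9796.04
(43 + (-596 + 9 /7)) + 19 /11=-42349 /77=-549.99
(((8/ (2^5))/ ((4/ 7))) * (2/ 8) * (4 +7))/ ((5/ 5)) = 77/ 64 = 1.20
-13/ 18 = -0.72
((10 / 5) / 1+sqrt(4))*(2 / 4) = 2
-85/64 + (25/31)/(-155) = -82005/61504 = -1.33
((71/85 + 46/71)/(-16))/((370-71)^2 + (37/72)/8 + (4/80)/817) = -263266812/253901053796543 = -0.00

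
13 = 13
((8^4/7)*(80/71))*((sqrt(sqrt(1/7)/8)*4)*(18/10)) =589824*sqrt(2)*7^(3/4)/3479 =1031.83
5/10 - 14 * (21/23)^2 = -11819/1058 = -11.17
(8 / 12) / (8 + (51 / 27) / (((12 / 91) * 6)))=432 / 6731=0.06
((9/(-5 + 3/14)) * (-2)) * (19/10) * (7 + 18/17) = 327978/5695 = 57.59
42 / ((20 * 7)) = 3 / 10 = 0.30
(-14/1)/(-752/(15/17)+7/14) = 420/25553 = 0.02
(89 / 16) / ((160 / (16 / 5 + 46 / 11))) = 18067 / 70400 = 0.26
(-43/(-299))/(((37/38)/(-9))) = -14706/11063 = -1.33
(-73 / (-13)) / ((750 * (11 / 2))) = 73 / 53625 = 0.00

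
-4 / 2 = -2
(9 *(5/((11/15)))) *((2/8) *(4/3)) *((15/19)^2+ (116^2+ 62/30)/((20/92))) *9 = 45256098276/3971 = 11396650.28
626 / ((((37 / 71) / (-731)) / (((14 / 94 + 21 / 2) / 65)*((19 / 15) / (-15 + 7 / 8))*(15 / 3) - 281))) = 727507467514642 / 2947605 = 246813079.61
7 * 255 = 1785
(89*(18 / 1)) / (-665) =-1602 / 665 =-2.41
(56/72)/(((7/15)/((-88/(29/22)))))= -111.26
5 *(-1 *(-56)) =280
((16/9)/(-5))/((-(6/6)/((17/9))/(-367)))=-99824/405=-246.48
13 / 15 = 0.87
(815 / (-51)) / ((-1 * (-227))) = -0.07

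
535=535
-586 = -586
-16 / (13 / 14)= -224 / 13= -17.23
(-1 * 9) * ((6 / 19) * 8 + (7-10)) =81 / 19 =4.26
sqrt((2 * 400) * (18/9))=40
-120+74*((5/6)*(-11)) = -2395/3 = -798.33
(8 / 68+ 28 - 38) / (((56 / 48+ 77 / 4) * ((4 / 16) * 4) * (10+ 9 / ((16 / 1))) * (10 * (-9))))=256 / 502775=0.00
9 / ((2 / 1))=4.50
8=8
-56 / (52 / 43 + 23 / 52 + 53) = -1.02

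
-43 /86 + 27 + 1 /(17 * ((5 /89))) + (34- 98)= -6197 /170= -36.45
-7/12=-0.58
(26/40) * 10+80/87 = 1291/174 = 7.42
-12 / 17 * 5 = -60 / 17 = -3.53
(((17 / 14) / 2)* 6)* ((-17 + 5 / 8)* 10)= -33405 / 56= -596.52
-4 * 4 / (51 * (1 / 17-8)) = 16 / 405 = 0.04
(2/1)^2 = 4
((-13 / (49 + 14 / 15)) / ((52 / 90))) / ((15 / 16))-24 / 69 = -14272 / 17227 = -0.83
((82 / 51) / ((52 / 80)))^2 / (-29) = -2689600 / 12747501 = -0.21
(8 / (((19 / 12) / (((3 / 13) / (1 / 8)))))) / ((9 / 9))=2304 / 247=9.33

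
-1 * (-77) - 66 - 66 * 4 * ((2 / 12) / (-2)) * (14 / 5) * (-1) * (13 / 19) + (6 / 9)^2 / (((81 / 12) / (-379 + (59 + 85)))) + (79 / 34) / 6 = -72576211 / 1569780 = -46.23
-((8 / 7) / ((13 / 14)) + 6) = -94 / 13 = -7.23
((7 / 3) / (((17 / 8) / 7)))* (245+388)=82712 / 17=4865.41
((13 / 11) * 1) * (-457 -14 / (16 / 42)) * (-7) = 179725 / 44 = 4084.66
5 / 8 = 0.62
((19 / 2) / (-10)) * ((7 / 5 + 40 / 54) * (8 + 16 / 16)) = -5491 / 300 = -18.30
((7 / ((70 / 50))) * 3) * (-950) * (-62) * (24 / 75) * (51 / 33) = 4806240 / 11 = 436930.91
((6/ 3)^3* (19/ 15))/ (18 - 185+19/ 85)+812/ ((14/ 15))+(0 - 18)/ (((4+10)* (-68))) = 137584751/ 158151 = 869.96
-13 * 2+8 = -18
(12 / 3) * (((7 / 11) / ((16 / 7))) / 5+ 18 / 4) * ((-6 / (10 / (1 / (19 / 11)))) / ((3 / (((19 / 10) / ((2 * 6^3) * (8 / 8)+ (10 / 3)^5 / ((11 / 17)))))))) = -10716057 / 2854736000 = -0.00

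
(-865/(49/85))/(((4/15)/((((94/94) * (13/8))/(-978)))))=4779125/511168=9.35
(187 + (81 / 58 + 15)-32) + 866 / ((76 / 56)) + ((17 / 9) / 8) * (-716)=3175973 / 4959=640.45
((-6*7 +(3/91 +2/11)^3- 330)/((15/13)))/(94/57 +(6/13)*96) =-7089036381943/1010540360830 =-7.02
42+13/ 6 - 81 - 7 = -263/ 6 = -43.83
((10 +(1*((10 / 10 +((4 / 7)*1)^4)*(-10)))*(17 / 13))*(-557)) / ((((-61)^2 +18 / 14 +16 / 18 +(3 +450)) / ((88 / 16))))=3847878540 / 1173158441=3.28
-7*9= -63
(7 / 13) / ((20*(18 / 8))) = 0.01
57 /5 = 11.40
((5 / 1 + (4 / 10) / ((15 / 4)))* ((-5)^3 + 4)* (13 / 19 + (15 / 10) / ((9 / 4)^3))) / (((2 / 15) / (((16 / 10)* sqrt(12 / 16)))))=-349148162* sqrt(3) / 115425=-5239.27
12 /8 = 3 /2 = 1.50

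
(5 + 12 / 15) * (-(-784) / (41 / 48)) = 5323.55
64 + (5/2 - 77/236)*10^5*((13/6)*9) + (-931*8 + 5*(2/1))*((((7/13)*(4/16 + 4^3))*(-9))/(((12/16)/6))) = 17461768232/767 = 22766321.03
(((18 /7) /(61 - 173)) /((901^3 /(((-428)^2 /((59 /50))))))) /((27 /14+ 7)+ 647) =-6869400 /924672100575293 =-0.00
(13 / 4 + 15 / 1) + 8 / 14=527 / 28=18.82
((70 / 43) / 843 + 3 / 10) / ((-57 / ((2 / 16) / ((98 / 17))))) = -1860599 / 16198953120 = -0.00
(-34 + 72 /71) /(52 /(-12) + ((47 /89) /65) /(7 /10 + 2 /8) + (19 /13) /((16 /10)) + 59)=-95047728 /160176781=-0.59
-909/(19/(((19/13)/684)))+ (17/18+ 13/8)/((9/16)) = 357379/80028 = 4.47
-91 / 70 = -13 / 10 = -1.30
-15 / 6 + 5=5 / 2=2.50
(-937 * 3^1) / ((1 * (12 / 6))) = -2811 / 2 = -1405.50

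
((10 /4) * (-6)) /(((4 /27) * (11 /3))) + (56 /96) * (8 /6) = -10627 /396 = -26.84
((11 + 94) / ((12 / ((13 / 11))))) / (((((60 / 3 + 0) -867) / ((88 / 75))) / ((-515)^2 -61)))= -3798.49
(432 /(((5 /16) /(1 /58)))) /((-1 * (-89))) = 0.27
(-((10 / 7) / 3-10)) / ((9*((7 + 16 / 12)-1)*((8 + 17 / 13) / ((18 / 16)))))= 325 / 18634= 0.02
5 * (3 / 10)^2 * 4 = 9 / 5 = 1.80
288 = 288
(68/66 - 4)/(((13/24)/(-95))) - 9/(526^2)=20606827193/39564668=520.84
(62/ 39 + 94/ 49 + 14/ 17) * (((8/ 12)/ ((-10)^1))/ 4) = -70361/ 974610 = -0.07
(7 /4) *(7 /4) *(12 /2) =18.38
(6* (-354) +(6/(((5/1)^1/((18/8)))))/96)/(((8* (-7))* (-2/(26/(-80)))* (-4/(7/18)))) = -981747/1638400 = -0.60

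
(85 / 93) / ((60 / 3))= 17 / 372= 0.05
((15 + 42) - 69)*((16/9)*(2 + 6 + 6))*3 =-896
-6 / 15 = -2 / 5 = -0.40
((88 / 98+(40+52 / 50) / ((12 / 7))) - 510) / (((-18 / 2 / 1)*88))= 1188647 / 1940400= 0.61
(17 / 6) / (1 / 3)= 17 / 2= 8.50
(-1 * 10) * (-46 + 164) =-1180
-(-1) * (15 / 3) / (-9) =-5 / 9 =-0.56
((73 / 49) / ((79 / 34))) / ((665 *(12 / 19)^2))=23579 / 9754920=0.00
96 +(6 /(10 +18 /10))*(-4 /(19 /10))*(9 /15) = 106896 /1121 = 95.36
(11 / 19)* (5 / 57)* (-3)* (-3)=165 / 361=0.46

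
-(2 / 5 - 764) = 763.60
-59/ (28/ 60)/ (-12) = 295/ 28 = 10.54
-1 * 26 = -26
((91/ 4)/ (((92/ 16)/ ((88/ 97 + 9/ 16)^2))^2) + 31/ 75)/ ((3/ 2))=208544386489016521/ 86320723321036800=2.42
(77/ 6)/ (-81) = -77/ 486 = -0.16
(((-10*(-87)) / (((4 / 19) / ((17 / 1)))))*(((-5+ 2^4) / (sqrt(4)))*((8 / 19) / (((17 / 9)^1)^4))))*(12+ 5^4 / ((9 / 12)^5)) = 166123065240 / 4913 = 33812958.53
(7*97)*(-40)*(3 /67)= -81480 /67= -1216.12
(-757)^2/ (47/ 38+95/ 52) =566172412/ 3027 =187040.77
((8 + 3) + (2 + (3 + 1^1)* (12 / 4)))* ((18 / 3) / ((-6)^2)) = 25 / 6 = 4.17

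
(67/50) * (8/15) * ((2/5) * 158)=84688/1875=45.17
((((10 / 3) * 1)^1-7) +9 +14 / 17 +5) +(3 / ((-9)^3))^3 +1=12.16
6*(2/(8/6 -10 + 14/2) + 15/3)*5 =114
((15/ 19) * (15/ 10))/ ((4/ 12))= 135/ 38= 3.55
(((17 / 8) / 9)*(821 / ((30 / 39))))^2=32920836481 / 518400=63504.70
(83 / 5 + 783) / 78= 1999 / 195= 10.25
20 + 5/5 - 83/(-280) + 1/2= 21.80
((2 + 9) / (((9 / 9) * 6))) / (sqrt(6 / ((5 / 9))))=11 * sqrt(30) / 108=0.56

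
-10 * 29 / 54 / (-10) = 0.54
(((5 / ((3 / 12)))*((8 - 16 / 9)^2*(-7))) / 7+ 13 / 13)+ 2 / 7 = -438311 / 567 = -773.04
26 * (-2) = -52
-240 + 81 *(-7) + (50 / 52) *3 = -20907 / 26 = -804.12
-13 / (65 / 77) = -77 / 5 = -15.40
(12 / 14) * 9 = 54 / 7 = 7.71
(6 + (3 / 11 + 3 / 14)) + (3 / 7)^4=344439 / 52822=6.52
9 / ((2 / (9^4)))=59049 / 2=29524.50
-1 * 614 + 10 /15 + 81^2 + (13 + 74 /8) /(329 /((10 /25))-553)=19235021 /3234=5947.75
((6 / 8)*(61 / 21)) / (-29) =-61 / 812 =-0.08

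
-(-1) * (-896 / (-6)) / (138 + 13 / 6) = 896 / 841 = 1.07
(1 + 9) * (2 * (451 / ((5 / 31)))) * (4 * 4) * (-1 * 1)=-894784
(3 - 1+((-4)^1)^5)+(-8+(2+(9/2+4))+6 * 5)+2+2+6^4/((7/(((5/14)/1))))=-90099/98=-919.38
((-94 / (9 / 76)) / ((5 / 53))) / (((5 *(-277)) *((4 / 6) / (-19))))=-3597004 / 20775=-173.14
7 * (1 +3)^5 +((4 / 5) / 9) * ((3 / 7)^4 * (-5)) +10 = 17234342 / 2401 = 7177.99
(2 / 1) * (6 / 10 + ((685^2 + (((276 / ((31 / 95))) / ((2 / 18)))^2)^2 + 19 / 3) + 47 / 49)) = 4558459724135806047491392 / 678787935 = 6715587430315487.34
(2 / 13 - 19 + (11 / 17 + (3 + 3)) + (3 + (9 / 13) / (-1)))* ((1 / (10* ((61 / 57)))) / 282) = -20767 / 6336070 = -0.00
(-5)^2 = 25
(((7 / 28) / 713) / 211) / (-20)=-1 / 12035440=-0.00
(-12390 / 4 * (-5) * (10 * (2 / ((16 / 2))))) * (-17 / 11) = -2632875 / 44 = -59838.07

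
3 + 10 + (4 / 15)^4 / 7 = 4607131 / 354375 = 13.00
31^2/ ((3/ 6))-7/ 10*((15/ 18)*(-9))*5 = 7793/ 4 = 1948.25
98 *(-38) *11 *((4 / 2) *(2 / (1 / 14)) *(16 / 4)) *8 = -73407488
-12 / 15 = -4 / 5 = -0.80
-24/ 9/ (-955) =8/ 2865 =0.00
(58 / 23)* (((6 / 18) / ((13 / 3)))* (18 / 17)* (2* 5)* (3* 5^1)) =156600 / 5083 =30.81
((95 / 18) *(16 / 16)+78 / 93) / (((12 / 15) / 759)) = 5803.02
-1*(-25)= 25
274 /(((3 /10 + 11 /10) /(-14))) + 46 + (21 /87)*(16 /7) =-78110 /29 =-2693.45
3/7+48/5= 351/35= 10.03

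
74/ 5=14.80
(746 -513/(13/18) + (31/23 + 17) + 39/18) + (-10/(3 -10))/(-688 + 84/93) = 41760951/743015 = 56.20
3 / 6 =1 / 2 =0.50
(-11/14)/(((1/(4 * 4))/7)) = -88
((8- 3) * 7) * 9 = 315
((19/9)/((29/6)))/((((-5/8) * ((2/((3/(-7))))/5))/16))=2432/203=11.98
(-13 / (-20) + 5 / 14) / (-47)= -3 / 140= -0.02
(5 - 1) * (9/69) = 12/23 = 0.52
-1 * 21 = -21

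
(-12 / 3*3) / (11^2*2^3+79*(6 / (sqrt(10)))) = -29040 / 2286391+1422*sqrt(10) / 2286391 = -0.01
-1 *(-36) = 36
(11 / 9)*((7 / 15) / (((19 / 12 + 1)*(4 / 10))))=154 / 279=0.55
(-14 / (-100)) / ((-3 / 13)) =-91 / 150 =-0.61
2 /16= 1 /8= 0.12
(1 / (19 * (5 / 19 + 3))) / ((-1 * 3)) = -1 / 186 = -0.01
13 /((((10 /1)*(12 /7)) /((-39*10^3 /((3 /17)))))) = -502775 /3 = -167591.67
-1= -1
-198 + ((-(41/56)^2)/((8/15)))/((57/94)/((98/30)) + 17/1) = -4013495121/20264192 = -198.06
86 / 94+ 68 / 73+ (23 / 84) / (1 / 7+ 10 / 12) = 598383 / 281342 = 2.13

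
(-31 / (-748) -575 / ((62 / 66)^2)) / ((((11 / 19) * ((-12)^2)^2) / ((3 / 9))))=-8898633071 / 491885374464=-0.02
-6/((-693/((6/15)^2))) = 8/5775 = 0.00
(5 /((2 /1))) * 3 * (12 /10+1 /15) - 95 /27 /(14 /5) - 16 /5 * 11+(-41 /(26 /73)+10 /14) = -3473159 /24570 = -141.36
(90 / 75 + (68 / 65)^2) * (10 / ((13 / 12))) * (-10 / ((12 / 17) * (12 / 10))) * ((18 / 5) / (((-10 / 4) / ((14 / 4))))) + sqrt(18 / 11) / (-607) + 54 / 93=429331722 / 340535 - 3 * sqrt(22) / 6677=1260.75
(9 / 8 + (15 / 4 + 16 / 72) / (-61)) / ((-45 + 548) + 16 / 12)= 4655 / 2215032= 0.00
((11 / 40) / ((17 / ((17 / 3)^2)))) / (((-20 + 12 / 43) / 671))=-5395511 / 305280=-17.67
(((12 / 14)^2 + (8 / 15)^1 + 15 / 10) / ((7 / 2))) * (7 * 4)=16276 / 735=22.14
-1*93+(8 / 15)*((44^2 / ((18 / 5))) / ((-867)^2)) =-1887483335 / 20295603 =-93.00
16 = 16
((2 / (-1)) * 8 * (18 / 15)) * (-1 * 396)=38016 / 5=7603.20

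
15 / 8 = 1.88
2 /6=1 /3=0.33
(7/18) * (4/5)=14/45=0.31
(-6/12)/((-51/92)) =0.90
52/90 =0.58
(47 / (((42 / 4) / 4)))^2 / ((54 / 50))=3534400 / 11907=296.83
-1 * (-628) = 628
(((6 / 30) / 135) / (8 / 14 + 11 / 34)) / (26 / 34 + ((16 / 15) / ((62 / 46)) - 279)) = -62713 / 10510882245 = -0.00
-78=-78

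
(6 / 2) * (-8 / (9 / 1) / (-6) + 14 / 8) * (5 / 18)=1025 / 648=1.58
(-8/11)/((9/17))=-136/99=-1.37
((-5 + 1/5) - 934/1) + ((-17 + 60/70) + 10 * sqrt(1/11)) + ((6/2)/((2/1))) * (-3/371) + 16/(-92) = -81501149/85330 + 10 * sqrt(11)/11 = -952.11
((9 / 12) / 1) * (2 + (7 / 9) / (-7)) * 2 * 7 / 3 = 119 / 18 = 6.61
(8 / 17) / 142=4 / 1207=0.00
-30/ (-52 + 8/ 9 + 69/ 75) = 6750/ 11293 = 0.60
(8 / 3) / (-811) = -8 / 2433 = -0.00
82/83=0.99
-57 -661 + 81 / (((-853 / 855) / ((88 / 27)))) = -838174 / 853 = -982.62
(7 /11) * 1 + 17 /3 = 208 /33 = 6.30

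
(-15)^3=-3375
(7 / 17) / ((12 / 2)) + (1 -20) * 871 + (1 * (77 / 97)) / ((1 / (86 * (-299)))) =-365692883 / 9894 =-36961.08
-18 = -18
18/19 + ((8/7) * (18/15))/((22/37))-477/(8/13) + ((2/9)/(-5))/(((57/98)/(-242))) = -753.38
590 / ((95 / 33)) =3894 / 19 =204.95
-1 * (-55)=55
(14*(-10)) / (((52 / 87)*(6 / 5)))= -5075 / 26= -195.19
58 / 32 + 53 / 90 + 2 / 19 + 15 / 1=239491 / 13680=17.51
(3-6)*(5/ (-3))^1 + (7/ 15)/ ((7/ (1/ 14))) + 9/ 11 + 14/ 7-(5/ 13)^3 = 39413237/ 5075070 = 7.77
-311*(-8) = 2488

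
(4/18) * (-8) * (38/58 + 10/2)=-2624/261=-10.05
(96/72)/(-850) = -2/1275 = -0.00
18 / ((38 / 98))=882 / 19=46.42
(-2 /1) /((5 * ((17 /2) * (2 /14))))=-28 /85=-0.33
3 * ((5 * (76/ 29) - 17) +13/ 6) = -301/ 58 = -5.19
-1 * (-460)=460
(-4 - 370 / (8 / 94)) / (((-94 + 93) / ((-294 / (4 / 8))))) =-2558682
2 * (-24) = -48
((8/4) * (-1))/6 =-1/3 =-0.33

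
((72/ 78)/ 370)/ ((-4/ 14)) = -21/ 2405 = -0.01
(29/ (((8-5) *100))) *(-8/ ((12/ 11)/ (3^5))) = -8613/ 50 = -172.26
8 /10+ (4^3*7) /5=452 /5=90.40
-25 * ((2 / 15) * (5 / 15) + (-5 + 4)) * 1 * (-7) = -1505 / 9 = -167.22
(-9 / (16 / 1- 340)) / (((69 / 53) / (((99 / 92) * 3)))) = 583 / 8464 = 0.07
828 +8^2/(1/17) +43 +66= 2025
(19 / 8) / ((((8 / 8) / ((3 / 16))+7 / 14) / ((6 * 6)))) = 513 / 35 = 14.66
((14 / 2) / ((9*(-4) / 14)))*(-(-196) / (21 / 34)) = -23324 / 27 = -863.85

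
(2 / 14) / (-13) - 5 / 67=-522 / 6097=-0.09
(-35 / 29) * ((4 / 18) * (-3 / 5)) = 14 / 87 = 0.16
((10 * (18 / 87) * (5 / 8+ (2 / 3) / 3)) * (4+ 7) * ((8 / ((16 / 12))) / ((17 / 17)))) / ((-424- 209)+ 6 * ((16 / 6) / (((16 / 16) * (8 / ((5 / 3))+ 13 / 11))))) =-0.18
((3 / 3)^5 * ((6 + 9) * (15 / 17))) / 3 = 75 / 17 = 4.41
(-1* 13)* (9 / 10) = -11.70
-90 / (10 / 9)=-81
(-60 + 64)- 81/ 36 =7/ 4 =1.75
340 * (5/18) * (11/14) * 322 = 215050/9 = 23894.44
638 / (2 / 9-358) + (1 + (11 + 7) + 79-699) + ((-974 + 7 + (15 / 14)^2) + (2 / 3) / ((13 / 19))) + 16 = -1364003041 / 879060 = -1551.66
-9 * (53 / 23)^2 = -25281 / 529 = -47.79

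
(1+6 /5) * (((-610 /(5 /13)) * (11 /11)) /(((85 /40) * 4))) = -34892 /85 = -410.49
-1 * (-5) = 5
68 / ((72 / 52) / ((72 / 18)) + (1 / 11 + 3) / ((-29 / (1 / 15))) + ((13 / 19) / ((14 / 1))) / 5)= 33093060 / 169759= 194.94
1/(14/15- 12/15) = 15/2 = 7.50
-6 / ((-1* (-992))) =-3 / 496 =-0.01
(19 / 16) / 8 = 19 / 128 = 0.15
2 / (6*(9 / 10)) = 10 / 27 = 0.37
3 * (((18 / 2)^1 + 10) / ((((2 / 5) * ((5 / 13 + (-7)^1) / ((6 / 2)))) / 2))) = -11115 / 86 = -129.24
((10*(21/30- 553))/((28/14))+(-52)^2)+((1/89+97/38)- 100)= -261997/1691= -154.94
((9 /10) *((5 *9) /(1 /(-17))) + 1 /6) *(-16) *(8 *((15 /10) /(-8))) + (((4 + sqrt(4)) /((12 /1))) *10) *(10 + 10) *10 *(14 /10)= -15120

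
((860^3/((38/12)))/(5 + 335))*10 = 1908168000/323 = 5907640.87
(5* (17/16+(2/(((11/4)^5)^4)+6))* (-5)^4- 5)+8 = 237597134070268178907144773/10763999918920960147216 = 22073.31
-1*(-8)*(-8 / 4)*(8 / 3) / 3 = -128 / 9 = -14.22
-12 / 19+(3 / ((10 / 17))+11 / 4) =2743 / 380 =7.22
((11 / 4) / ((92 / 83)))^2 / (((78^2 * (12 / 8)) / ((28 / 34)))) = 5834983 / 10504975104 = 0.00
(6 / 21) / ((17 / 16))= 32 / 119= 0.27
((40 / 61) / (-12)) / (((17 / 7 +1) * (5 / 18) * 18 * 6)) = -7 / 13176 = -0.00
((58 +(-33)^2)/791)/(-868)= -37/22148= -0.00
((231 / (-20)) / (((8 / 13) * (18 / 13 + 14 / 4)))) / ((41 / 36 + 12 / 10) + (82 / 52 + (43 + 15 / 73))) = -333432099 / 4089023572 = -0.08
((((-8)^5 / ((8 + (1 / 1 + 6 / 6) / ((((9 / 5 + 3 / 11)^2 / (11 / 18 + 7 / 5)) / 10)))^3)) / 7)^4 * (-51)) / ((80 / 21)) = -17645655062525799545095218644469411704925519599408905426809742135911260356608 / 2059740530578625735466913193760547521714083615776179146462541182171294758115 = -8.57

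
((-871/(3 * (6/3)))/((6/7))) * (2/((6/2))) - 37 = -8095/54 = -149.91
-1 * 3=-3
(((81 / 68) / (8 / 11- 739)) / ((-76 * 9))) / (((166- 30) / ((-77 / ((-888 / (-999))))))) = -22869 / 15220876288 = -0.00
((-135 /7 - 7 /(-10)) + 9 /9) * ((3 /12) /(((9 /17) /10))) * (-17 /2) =355759 /504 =705.87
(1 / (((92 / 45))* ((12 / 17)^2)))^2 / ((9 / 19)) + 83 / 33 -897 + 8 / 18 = -191345654615 / 214511616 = -892.01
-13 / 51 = -0.25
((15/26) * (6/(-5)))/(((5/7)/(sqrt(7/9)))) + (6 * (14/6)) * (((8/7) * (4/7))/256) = 1/28 - 21 * sqrt(7)/65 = -0.82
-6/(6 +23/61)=-366/389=-0.94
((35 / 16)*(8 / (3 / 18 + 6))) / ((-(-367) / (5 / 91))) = 75 / 176527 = 0.00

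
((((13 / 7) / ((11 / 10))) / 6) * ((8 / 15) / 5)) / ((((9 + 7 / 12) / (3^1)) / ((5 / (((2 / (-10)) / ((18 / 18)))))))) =-416 / 1771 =-0.23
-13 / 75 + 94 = 7037 / 75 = 93.83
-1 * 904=-904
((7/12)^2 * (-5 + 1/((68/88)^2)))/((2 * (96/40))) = -235445/998784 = -0.24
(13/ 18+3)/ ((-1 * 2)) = -67/ 36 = -1.86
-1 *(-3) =3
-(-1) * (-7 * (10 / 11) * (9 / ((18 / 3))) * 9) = -945 / 11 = -85.91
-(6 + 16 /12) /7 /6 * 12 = -44 /21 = -2.10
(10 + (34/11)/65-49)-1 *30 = -49301/715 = -68.95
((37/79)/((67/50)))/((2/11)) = 10175/5293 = 1.92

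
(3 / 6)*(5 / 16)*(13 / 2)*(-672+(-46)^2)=23465 / 16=1466.56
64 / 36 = 16 / 9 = 1.78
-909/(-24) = 303/8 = 37.88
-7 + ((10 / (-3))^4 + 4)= 9757 / 81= 120.46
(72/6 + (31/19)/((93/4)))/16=43/57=0.75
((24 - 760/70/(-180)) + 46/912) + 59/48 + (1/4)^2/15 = 242695/9576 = 25.34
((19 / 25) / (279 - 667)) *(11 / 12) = -209 / 116400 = -0.00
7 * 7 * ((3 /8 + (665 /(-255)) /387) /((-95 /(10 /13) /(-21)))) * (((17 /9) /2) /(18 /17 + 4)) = 339055157 /591887088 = 0.57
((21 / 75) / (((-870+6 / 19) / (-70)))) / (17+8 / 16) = 133 / 103275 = 0.00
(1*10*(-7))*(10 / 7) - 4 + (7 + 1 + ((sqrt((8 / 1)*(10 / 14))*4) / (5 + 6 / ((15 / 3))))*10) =-96 + 400*sqrt(70) / 217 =-80.58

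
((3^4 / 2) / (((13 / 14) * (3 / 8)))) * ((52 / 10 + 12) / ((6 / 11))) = 238392 / 65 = 3667.57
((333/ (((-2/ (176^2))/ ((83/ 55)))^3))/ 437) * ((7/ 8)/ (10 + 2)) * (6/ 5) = -851340076462.30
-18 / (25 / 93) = -1674 / 25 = -66.96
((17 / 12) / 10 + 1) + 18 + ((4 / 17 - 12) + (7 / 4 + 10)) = 39019 / 2040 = 19.13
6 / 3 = 2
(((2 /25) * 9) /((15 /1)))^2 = 36 /15625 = 0.00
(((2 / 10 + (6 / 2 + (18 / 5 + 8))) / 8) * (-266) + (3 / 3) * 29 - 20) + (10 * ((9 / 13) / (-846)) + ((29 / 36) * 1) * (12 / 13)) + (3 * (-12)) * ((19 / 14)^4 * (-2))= -5239748629 / 22005165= -238.11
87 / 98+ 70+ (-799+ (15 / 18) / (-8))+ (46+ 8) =-1585757 / 2352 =-674.22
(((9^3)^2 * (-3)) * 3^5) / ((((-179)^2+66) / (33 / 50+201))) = -3906360790587 / 1605350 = -2433339.02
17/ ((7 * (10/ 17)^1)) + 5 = 639/ 70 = 9.13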